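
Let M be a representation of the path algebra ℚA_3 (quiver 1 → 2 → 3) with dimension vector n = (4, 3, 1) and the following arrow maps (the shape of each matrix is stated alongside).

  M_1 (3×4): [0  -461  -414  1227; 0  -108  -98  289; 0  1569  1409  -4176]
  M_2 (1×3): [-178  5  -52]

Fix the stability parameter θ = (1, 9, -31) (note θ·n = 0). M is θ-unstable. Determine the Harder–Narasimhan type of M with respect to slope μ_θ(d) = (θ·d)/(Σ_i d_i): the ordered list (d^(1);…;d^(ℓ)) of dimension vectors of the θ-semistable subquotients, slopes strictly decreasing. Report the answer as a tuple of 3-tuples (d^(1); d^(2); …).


Via rank(M_{q-1}∘⋯∘M_p): M ≅ I[1,1], I[1,2]^2, I[1,3].
μ_θ-semistable layers: μ^(1)=9; μ^(2)=1; μ^(3)=-7

((0, 2, 0); (3, 0, 0); (1, 1, 1))


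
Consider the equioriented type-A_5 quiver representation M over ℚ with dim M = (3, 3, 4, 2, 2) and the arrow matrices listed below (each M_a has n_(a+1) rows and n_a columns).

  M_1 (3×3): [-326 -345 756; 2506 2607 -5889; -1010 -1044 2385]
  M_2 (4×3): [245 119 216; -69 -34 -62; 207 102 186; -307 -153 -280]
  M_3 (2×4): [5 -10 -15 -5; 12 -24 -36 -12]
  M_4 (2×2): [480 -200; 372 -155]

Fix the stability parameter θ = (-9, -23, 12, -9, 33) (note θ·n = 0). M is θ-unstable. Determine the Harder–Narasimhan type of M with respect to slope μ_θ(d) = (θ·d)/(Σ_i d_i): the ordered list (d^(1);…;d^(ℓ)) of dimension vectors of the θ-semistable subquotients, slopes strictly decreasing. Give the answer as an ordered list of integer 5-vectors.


Barcode: M ≅ I[1,2], I[1,3], I[1,4], I[3,3]^2, I[4,5], I[5,5]. HN layers by μ_θ (5 steps, strictly decreasing):
  μ^(1)=33; μ^(2)=12; μ^(3)=3/2; μ^(4)=-9; μ^(5)=-16

((0, 0, 0, 0, 2); (0, 0, 3, 0, 0); (0, 0, 1, 1, 0); (0, 0, 0, 1, 0); (3, 3, 0, 0, 0))


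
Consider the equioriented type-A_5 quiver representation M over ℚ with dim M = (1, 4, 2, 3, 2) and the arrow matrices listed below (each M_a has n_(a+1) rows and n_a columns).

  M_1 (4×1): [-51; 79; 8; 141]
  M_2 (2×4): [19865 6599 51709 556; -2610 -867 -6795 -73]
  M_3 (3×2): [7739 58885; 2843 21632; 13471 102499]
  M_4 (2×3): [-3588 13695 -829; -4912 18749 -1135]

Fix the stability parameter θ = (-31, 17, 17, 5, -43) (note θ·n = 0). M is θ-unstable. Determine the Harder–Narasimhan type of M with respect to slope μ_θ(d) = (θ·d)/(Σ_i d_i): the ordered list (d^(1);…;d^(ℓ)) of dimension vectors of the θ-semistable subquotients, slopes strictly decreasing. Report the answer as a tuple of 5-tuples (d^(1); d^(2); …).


Via rank(M_{q-1}∘⋯∘M_p): M ≅ I[1,5], I[2,2]^2, I[2,5], I[4,4].
μ_θ-semistable layers: μ^(1)=17; μ^(2)=5; μ^(3)=-1; μ^(4)=-31

((0, 2, 0, 0, 0); (0, 0, 0, 1, 0); (0, 2, 2, 2, 2); (1, 0, 0, 0, 0))


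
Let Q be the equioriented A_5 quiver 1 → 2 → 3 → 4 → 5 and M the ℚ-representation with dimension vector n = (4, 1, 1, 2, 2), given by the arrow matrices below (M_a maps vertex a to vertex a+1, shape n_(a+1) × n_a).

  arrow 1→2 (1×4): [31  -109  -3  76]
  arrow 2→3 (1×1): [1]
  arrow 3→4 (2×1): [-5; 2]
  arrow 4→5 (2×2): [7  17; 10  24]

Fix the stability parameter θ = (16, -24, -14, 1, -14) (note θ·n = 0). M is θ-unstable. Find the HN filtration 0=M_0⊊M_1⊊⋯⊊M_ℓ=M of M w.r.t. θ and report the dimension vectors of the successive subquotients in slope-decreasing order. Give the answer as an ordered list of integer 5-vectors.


Via rank(M_{q-1}∘⋯∘M_p): M ≅ I[1,1]^3, I[1,5], I[4,5].
μ_θ-semistable layers: μ^(1)=16; μ^(2)=-13/2; μ^(3)=-22/3

((3, 0, 0, 0, 0); (0, 0, 0, 2, 2); (1, 1, 1, 0, 0))


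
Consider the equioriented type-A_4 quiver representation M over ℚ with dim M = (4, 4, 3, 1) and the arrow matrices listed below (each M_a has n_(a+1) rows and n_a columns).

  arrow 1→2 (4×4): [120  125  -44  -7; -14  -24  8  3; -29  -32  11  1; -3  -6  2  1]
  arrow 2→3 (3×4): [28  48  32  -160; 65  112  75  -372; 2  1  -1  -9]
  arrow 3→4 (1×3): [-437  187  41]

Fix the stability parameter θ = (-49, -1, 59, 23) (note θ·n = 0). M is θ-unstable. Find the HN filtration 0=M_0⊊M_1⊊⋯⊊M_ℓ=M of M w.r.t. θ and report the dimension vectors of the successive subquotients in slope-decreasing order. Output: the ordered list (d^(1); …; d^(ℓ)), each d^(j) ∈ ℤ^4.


Barcode: M ≅ I[1,2], I[1,3]^2, I[1,4]. HN layers by μ_θ (4 steps, strictly decreasing):
  μ^(1)=59; μ^(2)=41; μ^(3)=-1; μ^(4)=-49

((0, 0, 2, 0); (0, 0, 1, 1); (0, 4, 0, 0); (4, 0, 0, 0))


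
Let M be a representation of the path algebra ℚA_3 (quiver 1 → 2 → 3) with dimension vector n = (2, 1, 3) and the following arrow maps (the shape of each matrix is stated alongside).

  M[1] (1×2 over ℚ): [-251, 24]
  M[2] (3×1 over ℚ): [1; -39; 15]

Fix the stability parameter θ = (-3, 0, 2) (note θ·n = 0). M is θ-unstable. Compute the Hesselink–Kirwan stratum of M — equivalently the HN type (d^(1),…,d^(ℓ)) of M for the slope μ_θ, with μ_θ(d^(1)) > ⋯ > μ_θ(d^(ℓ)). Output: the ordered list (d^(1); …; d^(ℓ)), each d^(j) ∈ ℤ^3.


Interval decomposition of M: I[1,1], I[1,3], I[3,3]^2.
HN type (ℓ=3): μ^(1)=2; μ^(2)=0; μ^(3)=-3

((0, 0, 3); (0, 1, 0); (2, 0, 0))


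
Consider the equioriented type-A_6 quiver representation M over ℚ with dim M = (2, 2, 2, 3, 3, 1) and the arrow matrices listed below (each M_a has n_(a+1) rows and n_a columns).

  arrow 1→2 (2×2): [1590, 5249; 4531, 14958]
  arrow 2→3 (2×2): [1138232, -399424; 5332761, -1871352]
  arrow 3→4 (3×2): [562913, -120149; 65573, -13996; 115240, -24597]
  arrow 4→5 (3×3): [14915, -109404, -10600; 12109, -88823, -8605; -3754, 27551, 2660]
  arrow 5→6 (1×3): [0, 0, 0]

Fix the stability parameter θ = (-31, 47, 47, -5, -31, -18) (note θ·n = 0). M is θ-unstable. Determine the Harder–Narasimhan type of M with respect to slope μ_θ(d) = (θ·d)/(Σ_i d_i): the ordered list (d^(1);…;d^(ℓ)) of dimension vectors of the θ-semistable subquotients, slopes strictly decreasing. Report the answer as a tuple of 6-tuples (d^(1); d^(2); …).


Interval decomposition of M: I[1,2], I[1,5], I[3,5], I[4,5], I[6,6].
HN type (ℓ=5): μ^(1)=47; μ^(2)=29/2; μ^(3)=11/3; μ^(4)=-18; μ^(5)=-31

((0, 1, 0, 0, 0, 0); (0, 1, 1, 1, 1, 0); (0, 0, 1, 1, 1, 0); (0, 0, 0, 1, 1, 1); (2, 0, 0, 0, 0, 0))


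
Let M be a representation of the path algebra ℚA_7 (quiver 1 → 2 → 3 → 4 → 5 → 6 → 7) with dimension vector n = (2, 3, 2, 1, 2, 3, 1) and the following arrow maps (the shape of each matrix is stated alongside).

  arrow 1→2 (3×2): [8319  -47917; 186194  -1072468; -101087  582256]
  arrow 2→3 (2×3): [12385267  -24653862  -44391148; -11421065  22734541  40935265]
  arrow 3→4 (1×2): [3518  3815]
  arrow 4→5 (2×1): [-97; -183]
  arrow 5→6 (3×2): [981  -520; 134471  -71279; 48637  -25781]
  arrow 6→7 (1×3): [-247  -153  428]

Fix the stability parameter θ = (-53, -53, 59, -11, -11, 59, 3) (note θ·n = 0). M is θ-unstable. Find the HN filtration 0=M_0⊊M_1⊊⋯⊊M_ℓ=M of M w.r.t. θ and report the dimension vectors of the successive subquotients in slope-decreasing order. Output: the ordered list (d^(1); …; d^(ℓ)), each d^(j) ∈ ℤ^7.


Via rank(M_{q-1}∘⋯∘M_p): M ≅ I[1,3], I[1,7], I[2,2], I[5,6], I[6,6].
μ_θ-semistable layers: μ^(1)=59; μ^(2)=31; μ^(3)=37/3; μ^(4)=-11; μ^(5)=-53

((0, 0, 1, 0, 0, 2, 0); (0, 0, 0, 0, 0, 1, 1); (0, 0, 1, 1, 1, 0, 0); (0, 0, 0, 0, 1, 0, 0); (2, 3, 0, 0, 0, 0, 0))


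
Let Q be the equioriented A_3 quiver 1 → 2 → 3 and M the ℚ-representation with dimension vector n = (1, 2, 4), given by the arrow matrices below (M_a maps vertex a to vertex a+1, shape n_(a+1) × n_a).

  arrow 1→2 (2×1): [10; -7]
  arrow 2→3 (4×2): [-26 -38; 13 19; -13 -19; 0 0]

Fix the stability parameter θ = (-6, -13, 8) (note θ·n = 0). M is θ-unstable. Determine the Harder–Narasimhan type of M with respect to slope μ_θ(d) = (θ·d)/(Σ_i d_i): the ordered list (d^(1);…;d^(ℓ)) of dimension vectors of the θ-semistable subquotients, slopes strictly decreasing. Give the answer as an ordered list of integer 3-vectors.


Barcode: M ≅ I[1,3], I[2,2], I[3,3]^3. HN layers by μ_θ (3 steps, strictly decreasing):
  μ^(1)=8; μ^(2)=-19/2; μ^(3)=-13

((0, 0, 4); (1, 1, 0); (0, 1, 0))


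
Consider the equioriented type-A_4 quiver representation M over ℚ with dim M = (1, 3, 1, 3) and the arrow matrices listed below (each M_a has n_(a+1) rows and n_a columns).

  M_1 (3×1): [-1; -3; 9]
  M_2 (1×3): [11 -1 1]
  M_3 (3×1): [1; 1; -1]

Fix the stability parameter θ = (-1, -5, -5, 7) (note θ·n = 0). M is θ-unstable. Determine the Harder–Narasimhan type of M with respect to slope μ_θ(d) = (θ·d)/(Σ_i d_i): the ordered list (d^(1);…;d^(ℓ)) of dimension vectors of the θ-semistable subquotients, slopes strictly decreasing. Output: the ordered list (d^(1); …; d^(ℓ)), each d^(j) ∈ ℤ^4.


Interval decomposition of M: I[1,4], I[2,2]^2, I[4,4]^2.
HN type (ℓ=3): μ^(1)=7; μ^(2)=-11/3; μ^(3)=-5

((0, 0, 0, 3); (1, 1, 1, 0); (0, 2, 0, 0))


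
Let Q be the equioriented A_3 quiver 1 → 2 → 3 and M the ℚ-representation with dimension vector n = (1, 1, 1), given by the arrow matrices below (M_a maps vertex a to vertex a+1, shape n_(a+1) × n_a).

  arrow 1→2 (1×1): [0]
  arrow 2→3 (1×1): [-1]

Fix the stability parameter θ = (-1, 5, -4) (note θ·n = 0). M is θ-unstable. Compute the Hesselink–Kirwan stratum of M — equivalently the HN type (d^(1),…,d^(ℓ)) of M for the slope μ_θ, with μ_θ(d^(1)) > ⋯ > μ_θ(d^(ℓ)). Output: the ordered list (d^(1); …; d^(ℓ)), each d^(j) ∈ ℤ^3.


Interval decomposition of M: I[1,1], I[2,3].
HN type (ℓ=2): μ^(1)=1/2; μ^(2)=-1

((0, 1, 1); (1, 0, 0))


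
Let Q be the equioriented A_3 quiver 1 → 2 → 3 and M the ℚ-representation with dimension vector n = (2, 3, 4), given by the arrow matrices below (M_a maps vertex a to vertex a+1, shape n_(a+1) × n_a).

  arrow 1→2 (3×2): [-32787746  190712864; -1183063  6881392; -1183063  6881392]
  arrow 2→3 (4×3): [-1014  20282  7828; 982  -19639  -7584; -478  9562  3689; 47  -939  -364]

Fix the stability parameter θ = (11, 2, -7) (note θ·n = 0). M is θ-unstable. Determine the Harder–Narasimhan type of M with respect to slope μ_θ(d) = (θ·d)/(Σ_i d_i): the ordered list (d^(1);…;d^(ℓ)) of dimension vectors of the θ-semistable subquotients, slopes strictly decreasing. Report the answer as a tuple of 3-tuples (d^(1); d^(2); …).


Interval decomposition of M: I[1,1], I[1,3], I[2,3]^2, I[3,3].
HN type (ℓ=4): μ^(1)=11; μ^(2)=2; μ^(3)=-5/2; μ^(4)=-7

((1, 0, 0); (1, 1, 1); (0, 2, 2); (0, 0, 1))


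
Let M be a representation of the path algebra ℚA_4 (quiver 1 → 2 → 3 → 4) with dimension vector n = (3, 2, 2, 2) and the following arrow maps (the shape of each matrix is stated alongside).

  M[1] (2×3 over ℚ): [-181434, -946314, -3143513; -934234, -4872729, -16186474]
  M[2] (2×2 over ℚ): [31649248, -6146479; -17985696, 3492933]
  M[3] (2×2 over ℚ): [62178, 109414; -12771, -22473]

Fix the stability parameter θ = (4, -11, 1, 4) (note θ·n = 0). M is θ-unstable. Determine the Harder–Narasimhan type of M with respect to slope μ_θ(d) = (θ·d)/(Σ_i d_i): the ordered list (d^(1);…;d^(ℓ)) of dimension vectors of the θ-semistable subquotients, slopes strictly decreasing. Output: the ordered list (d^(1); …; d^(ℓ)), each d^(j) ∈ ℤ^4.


Via rank(M_{q-1}∘⋯∘M_p): M ≅ I[1,1], I[1,2], I[1,3], I[3,4], I[4,4].
μ_θ-semistable layers: μ^(1)=4; μ^(2)=1; μ^(3)=-7/2

((1, 0, 0, 2); (0, 0, 2, 0); (2, 2, 0, 0))


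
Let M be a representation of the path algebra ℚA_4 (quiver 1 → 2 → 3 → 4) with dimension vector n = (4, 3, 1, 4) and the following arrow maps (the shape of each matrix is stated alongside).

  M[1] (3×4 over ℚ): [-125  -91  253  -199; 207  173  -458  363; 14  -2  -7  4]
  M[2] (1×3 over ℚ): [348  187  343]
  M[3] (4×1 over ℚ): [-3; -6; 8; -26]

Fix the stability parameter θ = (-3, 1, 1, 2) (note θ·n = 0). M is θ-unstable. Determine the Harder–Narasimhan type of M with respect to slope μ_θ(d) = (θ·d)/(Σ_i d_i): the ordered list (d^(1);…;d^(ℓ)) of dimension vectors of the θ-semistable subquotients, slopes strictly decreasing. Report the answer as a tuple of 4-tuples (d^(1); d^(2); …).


Via rank(M_{q-1}∘⋯∘M_p): M ≅ I[1,1]^2, I[1,2], I[1,4], I[2,2], I[4,4]^3.
μ_θ-semistable layers: μ^(1)=2; μ^(2)=1; μ^(3)=-3

((0, 0, 0, 4); (0, 3, 1, 0); (4, 0, 0, 0))


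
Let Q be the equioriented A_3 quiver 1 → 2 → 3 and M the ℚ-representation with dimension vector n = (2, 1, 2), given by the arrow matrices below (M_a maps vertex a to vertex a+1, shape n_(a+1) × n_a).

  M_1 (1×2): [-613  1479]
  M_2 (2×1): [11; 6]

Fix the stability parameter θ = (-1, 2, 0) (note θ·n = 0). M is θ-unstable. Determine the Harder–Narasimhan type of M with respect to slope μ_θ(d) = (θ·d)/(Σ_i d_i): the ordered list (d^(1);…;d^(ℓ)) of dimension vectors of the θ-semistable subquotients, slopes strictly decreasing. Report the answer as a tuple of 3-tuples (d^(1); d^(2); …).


Via rank(M_{q-1}∘⋯∘M_p): M ≅ I[1,1], I[1,3], I[3,3].
μ_θ-semistable layers: μ^(1)=1; μ^(2)=0; μ^(3)=-1

((0, 1, 1); (0, 0, 1); (2, 0, 0))


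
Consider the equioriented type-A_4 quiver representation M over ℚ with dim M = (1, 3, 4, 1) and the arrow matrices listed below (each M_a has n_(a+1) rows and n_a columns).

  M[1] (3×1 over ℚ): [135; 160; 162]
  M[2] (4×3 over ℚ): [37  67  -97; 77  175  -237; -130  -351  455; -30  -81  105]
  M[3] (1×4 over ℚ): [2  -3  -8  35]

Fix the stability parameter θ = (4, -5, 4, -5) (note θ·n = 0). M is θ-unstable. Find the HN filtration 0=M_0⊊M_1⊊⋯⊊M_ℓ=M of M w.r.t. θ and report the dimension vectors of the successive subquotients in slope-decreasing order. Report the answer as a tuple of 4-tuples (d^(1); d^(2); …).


Barcode: M ≅ I[1,4], I[2,2], I[2,3], I[3,3]^2. HN layers by μ_θ (3 steps, strictly decreasing):
  μ^(1)=4; μ^(2)=-1/2; μ^(3)=-5

((0, 0, 3, 0); (1, 1, 1, 1); (0, 2, 0, 0))


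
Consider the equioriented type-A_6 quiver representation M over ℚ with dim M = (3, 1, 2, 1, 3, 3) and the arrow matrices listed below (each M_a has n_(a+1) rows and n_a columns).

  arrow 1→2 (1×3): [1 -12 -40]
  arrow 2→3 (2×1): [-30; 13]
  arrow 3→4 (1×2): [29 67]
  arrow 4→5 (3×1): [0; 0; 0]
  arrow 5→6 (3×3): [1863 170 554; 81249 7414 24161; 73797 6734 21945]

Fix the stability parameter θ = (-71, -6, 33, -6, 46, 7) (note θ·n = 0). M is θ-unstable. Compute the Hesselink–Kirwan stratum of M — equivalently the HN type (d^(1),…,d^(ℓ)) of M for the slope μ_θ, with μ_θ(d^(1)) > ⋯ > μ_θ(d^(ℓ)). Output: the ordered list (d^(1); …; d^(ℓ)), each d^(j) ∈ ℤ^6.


Via rank(M_{q-1}∘⋯∘M_p): M ≅ I[1,1]^2, I[1,4], I[3,3], I[5,5], I[5,6]^2, I[6,6].
μ_θ-semistable layers: μ^(1)=46; μ^(2)=33; μ^(3)=53/2; μ^(4)=27/2; μ^(5)=7; μ^(6)=-6; μ^(7)=-71

((0, 0, 0, 0, 1, 0); (0, 0, 1, 0, 0, 0); (0, 0, 0, 0, 2, 2); (0, 0, 1, 1, 0, 0); (0, 0, 0, 0, 0, 1); (0, 1, 0, 0, 0, 0); (3, 0, 0, 0, 0, 0))


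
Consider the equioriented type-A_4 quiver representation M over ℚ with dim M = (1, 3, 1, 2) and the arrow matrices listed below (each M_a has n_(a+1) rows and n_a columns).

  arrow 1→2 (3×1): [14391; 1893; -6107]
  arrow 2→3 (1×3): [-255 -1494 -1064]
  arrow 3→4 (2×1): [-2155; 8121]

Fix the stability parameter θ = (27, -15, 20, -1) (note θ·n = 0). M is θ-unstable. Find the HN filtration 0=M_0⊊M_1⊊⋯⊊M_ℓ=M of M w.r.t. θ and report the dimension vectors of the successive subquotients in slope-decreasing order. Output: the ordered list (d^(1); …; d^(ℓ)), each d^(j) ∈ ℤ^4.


Via rank(M_{q-1}∘⋯∘M_p): M ≅ I[1,4], I[2,2]^2, I[4,4].
μ_θ-semistable layers: μ^(1)=19/2; μ^(2)=6; μ^(3)=-1; μ^(4)=-15

((0, 0, 1, 1); (1, 1, 0, 0); (0, 0, 0, 1); (0, 2, 0, 0))


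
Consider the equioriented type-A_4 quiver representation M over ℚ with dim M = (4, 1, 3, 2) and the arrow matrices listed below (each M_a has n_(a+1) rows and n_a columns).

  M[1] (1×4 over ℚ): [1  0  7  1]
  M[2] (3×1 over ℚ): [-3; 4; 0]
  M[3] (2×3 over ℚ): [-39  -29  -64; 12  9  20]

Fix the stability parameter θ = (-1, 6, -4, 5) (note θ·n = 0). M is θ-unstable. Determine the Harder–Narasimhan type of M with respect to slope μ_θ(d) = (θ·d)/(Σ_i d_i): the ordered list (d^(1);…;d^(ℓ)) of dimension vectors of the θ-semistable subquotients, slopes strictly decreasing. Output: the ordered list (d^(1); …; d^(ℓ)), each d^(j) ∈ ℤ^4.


Interval decomposition of M: I[1,1]^3, I[1,4], I[3,3], I[3,4].
HN type (ℓ=4): μ^(1)=5; μ^(2)=1; μ^(3)=-1; μ^(4)=-4

((0, 0, 0, 2); (0, 1, 1, 0); (4, 0, 0, 0); (0, 0, 2, 0))


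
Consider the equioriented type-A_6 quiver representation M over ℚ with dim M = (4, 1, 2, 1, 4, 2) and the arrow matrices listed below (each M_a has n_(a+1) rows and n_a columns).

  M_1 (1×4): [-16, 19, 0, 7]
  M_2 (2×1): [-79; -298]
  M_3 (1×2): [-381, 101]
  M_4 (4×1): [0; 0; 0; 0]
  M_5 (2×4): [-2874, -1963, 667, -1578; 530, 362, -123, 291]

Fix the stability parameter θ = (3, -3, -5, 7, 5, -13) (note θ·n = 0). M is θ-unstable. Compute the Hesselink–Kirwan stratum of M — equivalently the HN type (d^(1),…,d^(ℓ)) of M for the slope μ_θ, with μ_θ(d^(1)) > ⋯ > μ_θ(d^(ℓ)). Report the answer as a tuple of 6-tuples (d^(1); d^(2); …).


Via rank(M_{q-1}∘⋯∘M_p): M ≅ I[1,1]^3, I[1,4], I[3,3], I[5,5]^2, I[5,6]^2.
μ_θ-semistable layers: μ^(1)=7; μ^(2)=5; μ^(3)=3; μ^(4)=-5/3; μ^(5)=-4; μ^(6)=-5

((0, 0, 0, 1, 0, 0); (0, 0, 0, 0, 2, 0); (3, 0, 0, 0, 0, 0); (1, 1, 1, 0, 0, 0); (0, 0, 0, 0, 2, 2); (0, 0, 1, 0, 0, 0))


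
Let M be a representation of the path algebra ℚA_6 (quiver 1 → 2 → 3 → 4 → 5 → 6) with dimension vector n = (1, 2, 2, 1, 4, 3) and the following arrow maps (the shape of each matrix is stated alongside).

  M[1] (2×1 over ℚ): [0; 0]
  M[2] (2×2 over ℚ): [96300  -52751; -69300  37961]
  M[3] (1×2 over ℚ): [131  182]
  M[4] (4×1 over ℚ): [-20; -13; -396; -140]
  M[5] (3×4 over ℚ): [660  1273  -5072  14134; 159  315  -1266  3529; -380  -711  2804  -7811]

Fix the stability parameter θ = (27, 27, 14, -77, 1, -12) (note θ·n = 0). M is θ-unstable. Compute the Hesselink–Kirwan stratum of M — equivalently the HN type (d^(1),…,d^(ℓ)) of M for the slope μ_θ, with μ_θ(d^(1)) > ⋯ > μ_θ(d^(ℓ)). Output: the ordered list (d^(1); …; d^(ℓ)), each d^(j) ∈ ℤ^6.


Barcode: M ≅ I[1,1], I[2,2], I[2,6], I[3,3], I[5,5], I[5,6]^2. HN layers by μ_θ (5 steps, strictly decreasing):
  μ^(1)=27; μ^(2)=14; μ^(3)=1; μ^(4)=-11/2; μ^(5)=-12

((1, 1, 0, 0, 0, 0); (0, 0, 1, 0, 0, 0); (0, 0, 0, 0, 1, 0); (0, 0, 0, 0, 3, 3); (0, 1, 1, 1, 0, 0))


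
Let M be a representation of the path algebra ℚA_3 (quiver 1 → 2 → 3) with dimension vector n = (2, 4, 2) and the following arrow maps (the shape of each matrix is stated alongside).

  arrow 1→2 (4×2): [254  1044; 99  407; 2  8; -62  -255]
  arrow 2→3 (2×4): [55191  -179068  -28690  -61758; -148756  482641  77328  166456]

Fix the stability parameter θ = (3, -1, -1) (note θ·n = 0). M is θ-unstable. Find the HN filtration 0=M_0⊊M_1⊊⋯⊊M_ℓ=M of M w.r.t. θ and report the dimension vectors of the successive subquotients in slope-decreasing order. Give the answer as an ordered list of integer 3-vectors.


Barcode: M ≅ I[1,3]^2, I[2,2]^2. HN layers by μ_θ (2 steps, strictly decreasing):
  μ^(1)=1/3; μ^(2)=-1

((2, 2, 2); (0, 2, 0))


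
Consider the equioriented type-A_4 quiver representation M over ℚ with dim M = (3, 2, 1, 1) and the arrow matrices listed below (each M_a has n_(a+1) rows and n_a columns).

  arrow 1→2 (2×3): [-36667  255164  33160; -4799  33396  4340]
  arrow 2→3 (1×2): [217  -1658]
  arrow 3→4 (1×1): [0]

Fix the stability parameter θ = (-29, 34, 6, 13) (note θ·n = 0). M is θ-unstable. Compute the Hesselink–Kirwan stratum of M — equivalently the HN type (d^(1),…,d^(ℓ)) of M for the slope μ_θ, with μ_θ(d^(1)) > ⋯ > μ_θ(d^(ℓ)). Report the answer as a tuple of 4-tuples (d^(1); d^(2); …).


Barcode: M ≅ I[1,1], I[1,2], I[1,3], I[4,4]. HN layers by μ_θ (4 steps, strictly decreasing):
  μ^(1)=34; μ^(2)=20; μ^(3)=13; μ^(4)=-29

((0, 1, 0, 0); (0, 1, 1, 0); (0, 0, 0, 1); (3, 0, 0, 0))


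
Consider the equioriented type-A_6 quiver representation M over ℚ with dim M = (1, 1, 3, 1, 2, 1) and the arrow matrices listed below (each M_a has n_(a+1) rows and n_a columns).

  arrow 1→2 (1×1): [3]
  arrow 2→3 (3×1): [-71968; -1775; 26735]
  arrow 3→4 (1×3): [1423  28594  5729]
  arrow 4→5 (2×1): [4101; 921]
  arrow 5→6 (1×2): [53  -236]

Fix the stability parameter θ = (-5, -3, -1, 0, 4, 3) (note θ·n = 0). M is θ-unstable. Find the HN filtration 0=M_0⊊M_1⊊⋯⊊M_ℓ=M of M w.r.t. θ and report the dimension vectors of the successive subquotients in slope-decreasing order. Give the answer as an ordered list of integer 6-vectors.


Interval decomposition of M: I[1,6], I[3,3]^2, I[5,5].
HN type (ℓ=6): μ^(1)=4; μ^(2)=7/2; μ^(3)=0; μ^(4)=-1; μ^(5)=-3; μ^(6)=-5

((0, 0, 0, 0, 1, 0); (0, 0, 0, 0, 1, 1); (0, 0, 0, 1, 0, 0); (0, 0, 3, 0, 0, 0); (0, 1, 0, 0, 0, 0); (1, 0, 0, 0, 0, 0))


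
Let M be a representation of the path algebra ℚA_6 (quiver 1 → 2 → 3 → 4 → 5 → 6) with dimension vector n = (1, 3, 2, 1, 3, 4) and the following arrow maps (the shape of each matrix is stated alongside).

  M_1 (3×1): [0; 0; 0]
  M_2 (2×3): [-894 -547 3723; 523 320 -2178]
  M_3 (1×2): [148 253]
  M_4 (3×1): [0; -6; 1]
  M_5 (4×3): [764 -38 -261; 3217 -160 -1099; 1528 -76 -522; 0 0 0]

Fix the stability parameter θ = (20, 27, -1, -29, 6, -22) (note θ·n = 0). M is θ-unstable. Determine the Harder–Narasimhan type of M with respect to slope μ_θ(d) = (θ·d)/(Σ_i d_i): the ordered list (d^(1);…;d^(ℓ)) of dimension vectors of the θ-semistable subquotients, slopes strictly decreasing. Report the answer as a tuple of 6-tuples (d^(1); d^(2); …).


Interval decomposition of M: I[1,1], I[2,2], I[2,3], I[2,6], I[5,5], I[5,6], I[6,6]^2.
HN type (ℓ=7): μ^(1)=27; μ^(2)=20; μ^(3)=13; μ^(4)=6; μ^(5)=-19/5; μ^(6)=-8; μ^(7)=-22

((0, 1, 0, 0, 0, 0); (1, 0, 0, 0, 0, 0); (0, 1, 1, 0, 0, 0); (0, 0, 0, 0, 1, 0); (0, 1, 1, 1, 1, 1); (0, 0, 0, 0, 1, 1); (0, 0, 0, 0, 0, 2))


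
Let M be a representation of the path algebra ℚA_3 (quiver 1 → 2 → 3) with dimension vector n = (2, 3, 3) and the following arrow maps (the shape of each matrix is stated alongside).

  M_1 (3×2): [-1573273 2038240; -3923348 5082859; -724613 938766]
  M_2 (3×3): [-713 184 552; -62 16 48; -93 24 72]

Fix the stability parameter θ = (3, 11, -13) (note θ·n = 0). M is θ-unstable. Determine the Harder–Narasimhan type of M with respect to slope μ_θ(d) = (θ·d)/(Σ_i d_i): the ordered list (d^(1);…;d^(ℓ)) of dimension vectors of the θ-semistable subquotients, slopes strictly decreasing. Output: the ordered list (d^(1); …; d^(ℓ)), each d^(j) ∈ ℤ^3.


Via rank(M_{q-1}∘⋯∘M_p): M ≅ I[1,2], I[1,3], I[2,2], I[3,3]^2.
μ_θ-semistable layers: μ^(1)=11; μ^(2)=3; μ^(3)=1/3; μ^(4)=-13

((0, 2, 0); (1, 0, 0); (1, 1, 1); (0, 0, 2))


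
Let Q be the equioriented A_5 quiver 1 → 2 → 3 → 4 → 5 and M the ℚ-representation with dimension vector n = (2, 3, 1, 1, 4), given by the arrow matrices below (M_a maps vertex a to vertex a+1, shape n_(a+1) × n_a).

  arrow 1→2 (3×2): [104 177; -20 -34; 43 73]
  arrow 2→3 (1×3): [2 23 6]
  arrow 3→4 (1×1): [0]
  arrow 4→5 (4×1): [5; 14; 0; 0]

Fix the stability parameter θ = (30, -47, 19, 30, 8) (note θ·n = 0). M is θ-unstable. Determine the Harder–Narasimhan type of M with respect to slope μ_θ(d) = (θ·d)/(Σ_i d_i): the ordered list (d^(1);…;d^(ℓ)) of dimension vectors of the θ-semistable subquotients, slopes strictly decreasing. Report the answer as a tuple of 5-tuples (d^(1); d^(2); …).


Via rank(M_{q-1}∘⋯∘M_p): M ≅ I[1,2], I[1,3], I[2,2], I[4,5], I[5,5]^3.
μ_θ-semistable layers: μ^(1)=19; μ^(2)=8; μ^(3)=-17/2; μ^(4)=-47

((0, 0, 1, 1, 1); (0, 0, 0, 0, 3); (2, 2, 0, 0, 0); (0, 1, 0, 0, 0))


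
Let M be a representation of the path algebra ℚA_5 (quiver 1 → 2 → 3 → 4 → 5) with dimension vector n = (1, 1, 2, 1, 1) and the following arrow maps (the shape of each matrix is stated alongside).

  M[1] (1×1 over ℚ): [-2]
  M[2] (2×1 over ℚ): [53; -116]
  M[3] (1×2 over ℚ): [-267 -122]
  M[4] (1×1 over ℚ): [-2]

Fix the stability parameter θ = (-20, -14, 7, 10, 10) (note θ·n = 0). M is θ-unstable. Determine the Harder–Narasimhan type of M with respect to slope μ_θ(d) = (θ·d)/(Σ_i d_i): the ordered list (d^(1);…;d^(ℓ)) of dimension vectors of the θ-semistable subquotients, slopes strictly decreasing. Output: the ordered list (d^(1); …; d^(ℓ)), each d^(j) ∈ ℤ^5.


Interval decomposition of M: I[1,5], I[3,3].
HN type (ℓ=4): μ^(1)=10; μ^(2)=7; μ^(3)=-14; μ^(4)=-20

((0, 0, 0, 1, 1); (0, 0, 2, 0, 0); (0, 1, 0, 0, 0); (1, 0, 0, 0, 0))


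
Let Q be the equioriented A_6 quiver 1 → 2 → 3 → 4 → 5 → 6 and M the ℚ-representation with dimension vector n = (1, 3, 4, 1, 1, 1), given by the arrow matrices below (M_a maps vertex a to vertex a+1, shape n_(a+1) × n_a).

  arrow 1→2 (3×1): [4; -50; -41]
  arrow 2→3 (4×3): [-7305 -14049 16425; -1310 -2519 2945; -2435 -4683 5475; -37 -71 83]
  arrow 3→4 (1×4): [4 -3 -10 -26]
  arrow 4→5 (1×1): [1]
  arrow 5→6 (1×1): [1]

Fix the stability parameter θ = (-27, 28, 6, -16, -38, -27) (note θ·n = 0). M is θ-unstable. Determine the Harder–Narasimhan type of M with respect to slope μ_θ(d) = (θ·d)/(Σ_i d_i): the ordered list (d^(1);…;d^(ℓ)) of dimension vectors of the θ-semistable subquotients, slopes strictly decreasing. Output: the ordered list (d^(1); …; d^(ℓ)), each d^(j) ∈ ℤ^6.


Via rank(M_{q-1}∘⋯∘M_p): M ≅ I[1,6], I[2,2], I[2,3], I[3,3]^2.
μ_θ-semistable layers: μ^(1)=28; μ^(2)=17; μ^(3)=6; μ^(4)=-47/5; μ^(5)=-27

((0, 1, 0, 0, 0, 0); (0, 1, 1, 0, 0, 0); (0, 0, 2, 0, 0, 0); (0, 1, 1, 1, 1, 1); (1, 0, 0, 0, 0, 0))


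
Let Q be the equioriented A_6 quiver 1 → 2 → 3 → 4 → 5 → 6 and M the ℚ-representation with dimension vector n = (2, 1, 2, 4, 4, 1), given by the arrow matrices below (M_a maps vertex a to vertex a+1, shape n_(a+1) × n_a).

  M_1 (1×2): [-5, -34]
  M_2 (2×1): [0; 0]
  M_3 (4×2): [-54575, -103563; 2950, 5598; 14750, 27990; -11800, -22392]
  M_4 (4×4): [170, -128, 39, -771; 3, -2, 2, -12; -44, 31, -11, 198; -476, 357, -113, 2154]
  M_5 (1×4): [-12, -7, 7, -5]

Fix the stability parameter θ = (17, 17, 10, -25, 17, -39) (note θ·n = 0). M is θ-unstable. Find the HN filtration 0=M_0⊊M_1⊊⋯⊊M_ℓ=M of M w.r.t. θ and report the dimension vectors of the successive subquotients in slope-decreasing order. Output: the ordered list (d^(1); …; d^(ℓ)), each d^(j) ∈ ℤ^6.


Barcode: M ≅ I[1,1], I[1,2], I[3,3], I[3,6], I[4,4], I[4,5]^2, I[5,5]. HN layers by μ_θ (4 steps, strictly decreasing):
  μ^(1)=17; μ^(2)=10; μ^(3)=-37/4; μ^(4)=-25

((2, 1, 0, 0, 3, 0); (0, 0, 1, 0, 0, 0); (0, 0, 1, 1, 1, 1); (0, 0, 0, 3, 0, 0))


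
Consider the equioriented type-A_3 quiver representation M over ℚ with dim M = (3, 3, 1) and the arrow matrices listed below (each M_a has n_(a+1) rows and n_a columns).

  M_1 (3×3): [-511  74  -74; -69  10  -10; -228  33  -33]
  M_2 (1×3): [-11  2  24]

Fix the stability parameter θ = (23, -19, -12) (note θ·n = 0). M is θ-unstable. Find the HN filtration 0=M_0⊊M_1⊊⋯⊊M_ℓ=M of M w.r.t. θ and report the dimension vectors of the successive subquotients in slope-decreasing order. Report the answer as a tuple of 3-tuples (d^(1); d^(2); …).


Barcode: M ≅ I[1,1], I[1,2], I[1,3], I[2,2]. HN layers by μ_θ (4 steps, strictly decreasing):
  μ^(1)=23; μ^(2)=2; μ^(3)=-8/3; μ^(4)=-19

((1, 0, 0); (1, 1, 0); (1, 1, 1); (0, 1, 0))


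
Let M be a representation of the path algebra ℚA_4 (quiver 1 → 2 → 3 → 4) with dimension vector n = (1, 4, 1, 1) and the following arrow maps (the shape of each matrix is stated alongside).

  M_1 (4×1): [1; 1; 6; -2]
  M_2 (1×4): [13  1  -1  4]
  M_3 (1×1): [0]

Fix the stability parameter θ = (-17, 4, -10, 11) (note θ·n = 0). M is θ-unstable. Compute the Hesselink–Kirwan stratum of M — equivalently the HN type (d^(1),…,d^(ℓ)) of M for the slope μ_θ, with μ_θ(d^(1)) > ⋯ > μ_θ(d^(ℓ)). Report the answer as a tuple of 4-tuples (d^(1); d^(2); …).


Interval decomposition of M: I[1,2], I[2,2]^2, I[2,3], I[4,4].
HN type (ℓ=4): μ^(1)=11; μ^(2)=4; μ^(3)=-3; μ^(4)=-17

((0, 0, 0, 1); (0, 3, 0, 0); (0, 1, 1, 0); (1, 0, 0, 0))


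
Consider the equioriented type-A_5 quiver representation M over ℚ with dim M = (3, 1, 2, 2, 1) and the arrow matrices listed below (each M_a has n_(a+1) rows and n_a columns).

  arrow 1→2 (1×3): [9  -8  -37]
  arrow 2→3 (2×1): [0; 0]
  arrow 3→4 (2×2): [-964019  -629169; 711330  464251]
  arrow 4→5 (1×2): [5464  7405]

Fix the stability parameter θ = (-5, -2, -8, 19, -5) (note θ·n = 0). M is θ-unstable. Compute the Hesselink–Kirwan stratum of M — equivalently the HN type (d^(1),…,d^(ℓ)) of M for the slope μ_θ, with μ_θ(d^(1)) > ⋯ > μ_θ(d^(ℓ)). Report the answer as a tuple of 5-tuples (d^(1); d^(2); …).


Interval decomposition of M: I[1,1]^2, I[1,2], I[3,4], I[3,5].
HN type (ℓ=5): μ^(1)=19; μ^(2)=7; μ^(3)=-2; μ^(4)=-5; μ^(5)=-8

((0, 0, 0, 1, 0); (0, 0, 0, 1, 1); (0, 1, 0, 0, 0); (3, 0, 0, 0, 0); (0, 0, 2, 0, 0))


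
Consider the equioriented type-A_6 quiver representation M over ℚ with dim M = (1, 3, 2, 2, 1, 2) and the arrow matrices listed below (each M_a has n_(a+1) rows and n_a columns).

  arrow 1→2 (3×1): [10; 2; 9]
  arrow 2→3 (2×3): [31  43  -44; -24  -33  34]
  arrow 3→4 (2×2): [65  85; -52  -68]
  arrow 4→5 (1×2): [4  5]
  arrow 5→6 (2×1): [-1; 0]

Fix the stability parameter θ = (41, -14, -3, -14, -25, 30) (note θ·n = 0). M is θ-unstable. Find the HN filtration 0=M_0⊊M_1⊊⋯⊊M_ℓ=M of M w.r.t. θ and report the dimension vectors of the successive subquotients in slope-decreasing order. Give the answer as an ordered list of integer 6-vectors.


Barcode: M ≅ I[1,2], I[2,3], I[2,4], I[4,6], I[6,6]. HN layers by μ_θ (6 steps, strictly decreasing):
  μ^(1)=30; μ^(2)=27/2; μ^(3)=-3; μ^(4)=-17/2; μ^(5)=-14; μ^(6)=-39/2

((0, 0, 0, 0, 0, 2); (1, 1, 0, 0, 0, 0); (0, 0, 1, 0, 0, 0); (0, 0, 1, 1, 0, 0); (0, 2, 0, 0, 0, 0); (0, 0, 0, 1, 1, 0))


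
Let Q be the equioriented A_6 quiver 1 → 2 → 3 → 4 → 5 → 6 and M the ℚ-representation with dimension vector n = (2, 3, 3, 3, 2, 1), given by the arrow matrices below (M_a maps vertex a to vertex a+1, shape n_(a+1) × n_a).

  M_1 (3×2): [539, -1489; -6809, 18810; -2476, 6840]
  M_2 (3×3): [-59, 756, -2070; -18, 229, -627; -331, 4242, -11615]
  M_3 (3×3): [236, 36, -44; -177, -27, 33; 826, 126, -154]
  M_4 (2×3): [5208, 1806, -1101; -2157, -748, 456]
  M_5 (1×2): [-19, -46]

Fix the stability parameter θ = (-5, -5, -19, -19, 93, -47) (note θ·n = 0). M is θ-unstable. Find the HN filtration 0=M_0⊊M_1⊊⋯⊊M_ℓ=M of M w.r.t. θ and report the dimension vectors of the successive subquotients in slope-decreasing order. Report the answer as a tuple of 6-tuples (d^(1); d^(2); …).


Interval decomposition of M: I[1,3], I[1,4], I[2,3], I[4,5], I[4,6].
HN type (ℓ=5): μ^(1)=93; μ^(2)=23; μ^(3)=-29/3; μ^(4)=-12; μ^(5)=-19

((0, 0, 0, 0, 1, 0); (0, 0, 0, 0, 1, 1); (1, 1, 1, 0, 0, 0); (1, 2, 2, 1, 0, 0); (0, 0, 0, 2, 0, 0))


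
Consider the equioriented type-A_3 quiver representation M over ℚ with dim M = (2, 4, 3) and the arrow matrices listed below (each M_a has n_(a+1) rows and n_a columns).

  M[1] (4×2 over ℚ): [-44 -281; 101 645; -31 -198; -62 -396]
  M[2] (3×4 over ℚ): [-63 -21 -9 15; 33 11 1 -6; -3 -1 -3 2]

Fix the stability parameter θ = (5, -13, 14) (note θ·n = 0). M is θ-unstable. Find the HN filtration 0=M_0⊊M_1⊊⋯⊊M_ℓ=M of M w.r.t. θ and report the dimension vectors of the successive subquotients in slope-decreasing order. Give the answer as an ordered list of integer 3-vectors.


Barcode: M ≅ I[1,2]^2, I[2,3]^2, I[3,3]. HN layers by μ_θ (3 steps, strictly decreasing):
  μ^(1)=14; μ^(2)=-4; μ^(3)=-13

((0, 0, 3); (2, 2, 0); (0, 2, 0))


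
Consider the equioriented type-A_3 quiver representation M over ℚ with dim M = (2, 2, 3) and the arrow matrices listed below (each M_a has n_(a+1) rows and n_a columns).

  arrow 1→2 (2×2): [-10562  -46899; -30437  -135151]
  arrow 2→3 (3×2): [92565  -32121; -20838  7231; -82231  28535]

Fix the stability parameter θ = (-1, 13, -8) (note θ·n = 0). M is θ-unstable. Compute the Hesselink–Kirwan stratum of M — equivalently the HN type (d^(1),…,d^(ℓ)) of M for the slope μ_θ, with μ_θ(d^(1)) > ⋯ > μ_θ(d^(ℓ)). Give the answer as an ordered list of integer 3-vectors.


Via rank(M_{q-1}∘⋯∘M_p): M ≅ I[1,3]^2, I[3,3].
μ_θ-semistable layers: μ^(1)=5/2; μ^(2)=-1; μ^(3)=-8

((0, 2, 2); (2, 0, 0); (0, 0, 1))


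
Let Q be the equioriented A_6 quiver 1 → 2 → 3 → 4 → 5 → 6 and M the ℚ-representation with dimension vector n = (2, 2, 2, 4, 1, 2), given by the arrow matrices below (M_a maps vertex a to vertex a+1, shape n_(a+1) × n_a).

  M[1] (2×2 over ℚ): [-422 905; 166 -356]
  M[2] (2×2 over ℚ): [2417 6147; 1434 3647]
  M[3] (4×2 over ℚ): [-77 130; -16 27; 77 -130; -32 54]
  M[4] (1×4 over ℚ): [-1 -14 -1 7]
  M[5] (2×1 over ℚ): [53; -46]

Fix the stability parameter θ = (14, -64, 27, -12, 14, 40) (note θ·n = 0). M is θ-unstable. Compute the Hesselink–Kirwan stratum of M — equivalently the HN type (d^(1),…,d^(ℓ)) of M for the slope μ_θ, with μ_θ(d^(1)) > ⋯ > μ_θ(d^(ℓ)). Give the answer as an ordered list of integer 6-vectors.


Via rank(M_{q-1}∘⋯∘M_p): M ≅ I[1,4]^2, I[4,4], I[4,6], I[6,6].
μ_θ-semistable layers: μ^(1)=40; μ^(2)=14; μ^(3)=15/2; μ^(4)=-12; μ^(5)=-25

((0, 0, 0, 0, 0, 2); (0, 0, 0, 0, 1, 0); (0, 0, 2, 2, 0, 0); (0, 0, 0, 2, 0, 0); (2, 2, 0, 0, 0, 0))


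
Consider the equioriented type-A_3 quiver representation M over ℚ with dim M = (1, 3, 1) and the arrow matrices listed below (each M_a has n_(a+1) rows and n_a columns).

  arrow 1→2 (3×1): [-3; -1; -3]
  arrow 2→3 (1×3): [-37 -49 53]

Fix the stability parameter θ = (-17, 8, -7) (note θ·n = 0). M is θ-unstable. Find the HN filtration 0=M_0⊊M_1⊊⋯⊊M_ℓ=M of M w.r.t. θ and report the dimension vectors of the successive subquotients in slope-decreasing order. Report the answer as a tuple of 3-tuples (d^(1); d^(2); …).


Via rank(M_{q-1}∘⋯∘M_p): M ≅ I[1,3], I[2,2]^2.
μ_θ-semistable layers: μ^(1)=8; μ^(2)=1/2; μ^(3)=-17

((0, 2, 0); (0, 1, 1); (1, 0, 0))


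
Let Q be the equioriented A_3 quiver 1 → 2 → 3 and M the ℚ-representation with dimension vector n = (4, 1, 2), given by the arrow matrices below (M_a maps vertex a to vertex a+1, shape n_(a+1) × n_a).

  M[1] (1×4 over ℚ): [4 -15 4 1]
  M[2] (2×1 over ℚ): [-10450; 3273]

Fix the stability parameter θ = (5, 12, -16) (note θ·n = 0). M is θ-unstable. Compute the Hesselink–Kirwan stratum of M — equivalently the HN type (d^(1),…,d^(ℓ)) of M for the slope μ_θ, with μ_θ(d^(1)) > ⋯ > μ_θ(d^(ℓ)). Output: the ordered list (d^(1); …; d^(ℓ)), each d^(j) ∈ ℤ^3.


Interval decomposition of M: I[1,1]^3, I[1,3], I[3,3].
HN type (ℓ=3): μ^(1)=5; μ^(2)=1/3; μ^(3)=-16

((3, 0, 0); (1, 1, 1); (0, 0, 1))


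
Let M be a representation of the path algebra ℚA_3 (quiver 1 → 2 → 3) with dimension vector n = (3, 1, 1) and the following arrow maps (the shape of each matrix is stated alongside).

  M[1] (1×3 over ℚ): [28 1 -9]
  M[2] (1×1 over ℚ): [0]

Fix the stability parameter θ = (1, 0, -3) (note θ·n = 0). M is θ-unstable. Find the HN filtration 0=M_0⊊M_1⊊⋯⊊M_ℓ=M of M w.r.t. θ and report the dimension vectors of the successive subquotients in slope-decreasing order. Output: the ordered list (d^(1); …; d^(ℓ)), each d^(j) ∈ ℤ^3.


Via rank(M_{q-1}∘⋯∘M_p): M ≅ I[1,1]^2, I[1,2], I[3,3].
μ_θ-semistable layers: μ^(1)=1; μ^(2)=1/2; μ^(3)=-3

((2, 0, 0); (1, 1, 0); (0, 0, 1))


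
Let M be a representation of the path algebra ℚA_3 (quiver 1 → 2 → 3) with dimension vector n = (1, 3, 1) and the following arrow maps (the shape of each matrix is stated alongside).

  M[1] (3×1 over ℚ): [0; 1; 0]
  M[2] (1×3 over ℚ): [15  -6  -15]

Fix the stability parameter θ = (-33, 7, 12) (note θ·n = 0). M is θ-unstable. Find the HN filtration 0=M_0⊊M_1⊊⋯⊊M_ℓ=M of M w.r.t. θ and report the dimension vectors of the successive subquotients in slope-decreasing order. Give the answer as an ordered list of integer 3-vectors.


Via rank(M_{q-1}∘⋯∘M_p): M ≅ I[1,3], I[2,2]^2.
μ_θ-semistable layers: μ^(1)=12; μ^(2)=7; μ^(3)=-33

((0, 0, 1); (0, 3, 0); (1, 0, 0))


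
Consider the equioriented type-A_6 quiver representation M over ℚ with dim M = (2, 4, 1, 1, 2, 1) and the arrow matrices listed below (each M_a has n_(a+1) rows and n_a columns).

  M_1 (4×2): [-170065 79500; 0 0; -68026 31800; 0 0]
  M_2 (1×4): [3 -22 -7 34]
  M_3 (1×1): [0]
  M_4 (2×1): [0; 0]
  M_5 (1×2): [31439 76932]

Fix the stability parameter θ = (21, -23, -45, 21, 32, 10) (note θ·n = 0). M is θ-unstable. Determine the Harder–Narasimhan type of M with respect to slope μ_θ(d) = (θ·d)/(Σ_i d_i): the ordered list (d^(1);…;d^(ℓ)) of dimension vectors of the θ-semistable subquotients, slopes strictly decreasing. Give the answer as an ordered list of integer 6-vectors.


Barcode: M ≅ I[1,1], I[1,3], I[2,2]^3, I[4,4], I[5,5], I[5,6]. HN layers by μ_θ (4 steps, strictly decreasing):
  μ^(1)=32; μ^(2)=21; μ^(3)=-47/3; μ^(4)=-23

((0, 0, 0, 0, 1, 0); (1, 0, 0, 1, 1, 1); (1, 1, 1, 0, 0, 0); (0, 3, 0, 0, 0, 0))


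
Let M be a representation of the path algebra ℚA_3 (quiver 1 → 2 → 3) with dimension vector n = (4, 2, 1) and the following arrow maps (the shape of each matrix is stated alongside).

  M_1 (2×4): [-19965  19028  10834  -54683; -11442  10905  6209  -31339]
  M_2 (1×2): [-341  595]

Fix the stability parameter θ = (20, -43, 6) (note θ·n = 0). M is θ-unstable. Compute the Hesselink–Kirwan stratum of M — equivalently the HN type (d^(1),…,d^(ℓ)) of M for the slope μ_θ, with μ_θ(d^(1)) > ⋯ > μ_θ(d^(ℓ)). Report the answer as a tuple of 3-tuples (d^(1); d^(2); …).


Via rank(M_{q-1}∘⋯∘M_p): M ≅ I[1,1]^2, I[1,2], I[1,3].
μ_θ-semistable layers: μ^(1)=20; μ^(2)=6; μ^(3)=-23/2

((2, 0, 0); (0, 0, 1); (2, 2, 0))


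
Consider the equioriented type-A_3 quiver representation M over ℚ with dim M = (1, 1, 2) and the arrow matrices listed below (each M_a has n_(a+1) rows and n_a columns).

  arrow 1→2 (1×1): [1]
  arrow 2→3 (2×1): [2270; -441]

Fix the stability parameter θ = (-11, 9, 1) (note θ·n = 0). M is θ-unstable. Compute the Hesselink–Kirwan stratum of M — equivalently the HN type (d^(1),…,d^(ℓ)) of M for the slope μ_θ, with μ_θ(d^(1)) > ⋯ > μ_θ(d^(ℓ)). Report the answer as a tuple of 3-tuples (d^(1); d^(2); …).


Interval decomposition of M: I[1,3], I[3,3].
HN type (ℓ=3): μ^(1)=5; μ^(2)=1; μ^(3)=-11

((0, 1, 1); (0, 0, 1); (1, 0, 0))


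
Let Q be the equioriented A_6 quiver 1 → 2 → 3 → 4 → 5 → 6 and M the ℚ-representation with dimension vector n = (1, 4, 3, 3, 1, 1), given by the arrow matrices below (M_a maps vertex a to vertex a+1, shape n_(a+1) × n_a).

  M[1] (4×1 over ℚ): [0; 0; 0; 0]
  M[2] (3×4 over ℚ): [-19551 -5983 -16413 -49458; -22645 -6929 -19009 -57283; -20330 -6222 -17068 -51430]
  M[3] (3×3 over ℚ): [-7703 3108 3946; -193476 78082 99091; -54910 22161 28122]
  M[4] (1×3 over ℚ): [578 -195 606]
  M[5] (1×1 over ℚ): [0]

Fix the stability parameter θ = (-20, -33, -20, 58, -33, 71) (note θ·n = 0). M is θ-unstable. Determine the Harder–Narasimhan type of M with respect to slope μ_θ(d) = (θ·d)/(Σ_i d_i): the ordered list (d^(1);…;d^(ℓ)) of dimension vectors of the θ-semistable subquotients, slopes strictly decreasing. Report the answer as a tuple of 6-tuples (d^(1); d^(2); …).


Via rank(M_{q-1}∘⋯∘M_p): M ≅ I[1,1], I[2,2], I[2,4]^2, I[2,5], I[6,6].
μ_θ-semistable layers: μ^(1)=71; μ^(2)=58; μ^(3)=25/2; μ^(4)=-20; μ^(5)=-33

((0, 0, 0, 0, 0, 1); (0, 0, 0, 2, 0, 0); (0, 0, 0, 1, 1, 0); (1, 0, 3, 0, 0, 0); (0, 4, 0, 0, 0, 0))
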